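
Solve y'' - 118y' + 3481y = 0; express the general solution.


Characteristic equation: r² - 118r + 3481 = 0, i.e. (r - 59)² = 0.
Repeated root r = 59; include an x factor for the second linearly independent solution.
General solution: y = (C₁ + C₂x)e^(59x).


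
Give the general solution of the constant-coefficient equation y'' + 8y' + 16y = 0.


Characteristic equation: r² + 8r + 16 = 0, i.e. (r + 4)² = 0.
Repeated root r = -4; include an x factor for the second linearly independent solution.
General solution: y = (C₁ + C₂x)e^(-4x).


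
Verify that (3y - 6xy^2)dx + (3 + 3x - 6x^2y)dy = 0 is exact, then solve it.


Check exactness: ∂M/∂y = 3 - 12xy and ∂N/∂x = 3 - 12xy; equal, so the equation is exact.
Integrate M with respect to x (treating y as constant): ∫M dx = 3xy - 3x^2y^2 + h(y).
Differentiate w.r.t. y and set equal to N: the x-dependent terms already match, leaving h'(y) = 3. Integrate: h(y) = 3y.
So F(x,y) = 3y + 3xy - 3x^2y^2.
General solution: 3y + 3xy - 3x^2y^2 = C.


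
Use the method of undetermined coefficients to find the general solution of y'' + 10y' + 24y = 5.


Characteristic roots of r² + 10r + 24 = 0 are -4, -6.
y_h = C₁e^(-4x) + C₂e^(-6x).
Constant forcing; try y_p = A. Then 24A = 5 ⇒ A = 5/24.
General solution: y = C₁e^(-4x) + C₂e^(-6x) + 5/24.


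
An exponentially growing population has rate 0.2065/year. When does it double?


Exponential growth: P(t) = P₀ e^(0.2065t). Set P(t)/P₀ = 2: e^(0.2065t) = 2.
Solve: t = ln(2)/0.2065 ≈ 3.36 years.


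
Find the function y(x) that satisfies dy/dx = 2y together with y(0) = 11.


General solution of y' = 2y is y = Ce^(2x).
Apply y(0) = 11: C = 11.
Particular solution: y = 11e^(2x).


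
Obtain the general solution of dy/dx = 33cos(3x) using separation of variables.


g(y) = 1, so integrate directly: y = ∫ 33cos(3x) dx = 11sin(3x) + C.


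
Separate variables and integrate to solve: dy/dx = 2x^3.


Integrate both sides with respect to x: y = ∫ 2x^3 dx = (1/2)x^4 + C.


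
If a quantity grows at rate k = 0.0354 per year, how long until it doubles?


Exponential growth: P(t) = P₀ e^(0.0354t). Set P(t)/P₀ = 2: e^(0.0354t) = 2.
Solve: t = ln(2)/0.0354 ≈ 19.58 years.


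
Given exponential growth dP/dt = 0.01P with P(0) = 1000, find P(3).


The ODE dP/dt = 0.01P has solution P(t) = P(0)e^(0.01t).
Substitute P(0) = 1000 and t = 3: P(3) = 1000 e^(0.03) ≈ 1030.


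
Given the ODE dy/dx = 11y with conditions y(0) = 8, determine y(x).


General solution of y' = 11y is y = Ce^(11x).
Apply y(0) = 8: C = 8.
Particular solution: y = 8e^(11x).


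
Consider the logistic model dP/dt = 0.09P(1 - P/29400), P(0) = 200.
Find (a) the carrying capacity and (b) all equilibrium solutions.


Logistic ODE dP/dt = 0.09P(1 - P/29400) has equilibria where dP/dt = 0, i.e. P = 0 or P = 29400.
The coefficient (1 - P/K) = 0 when P = K, identifying K = 29400 as the carrying capacity.
(a) K = 29400; (b) equilibria P = 0 and P = 29400.


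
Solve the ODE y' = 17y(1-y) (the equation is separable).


Separate: dy/[y(1-y)] = 17 dx.
Partial fractions: 1/[y(1-y)] = 1/y + 1/(1-y).
Integrate: ln|y/(1-y)| = 17x + C₀.
Solve for y: y = 1/(1 + Ce^(-17x)).


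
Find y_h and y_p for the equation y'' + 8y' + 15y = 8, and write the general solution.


Characteristic roots of r² + 8r + 15 = 0 are -3, -5.
y_h = C₁e^(-3x) + C₂e^(-5x).
Constant forcing; try y_p = A. Then 15A = 8 ⇒ A = 8/15.
General solution: y = C₁e^(-3x) + C₂e^(-5x) + 8/15.


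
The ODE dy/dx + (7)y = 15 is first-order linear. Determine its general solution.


P(x) = 7, Q(x) = 15; integrating factor μ = e^(7x).
(μ y)' = 15e^(7x) ⇒ μ y = (15/7)e^(7x) + C.
Divide by μ: y = 15/7 + Ce^(-7x).


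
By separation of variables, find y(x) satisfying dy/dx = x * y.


Separate variables: dy/y = x dx.
Integrate: ln|y| = (1/2)x^2 + C₀.
Exponentiate: y = Ce^((1/2)x^2).


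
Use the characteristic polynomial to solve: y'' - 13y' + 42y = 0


Characteristic equation: r² - 13r + 42 = 0.
Factor: (r - 7)(r - 6) = 0 ⇒ r = 7, 6 (distinct real).
General solution: y = C₁e^(7x) + C₂e^(6x).


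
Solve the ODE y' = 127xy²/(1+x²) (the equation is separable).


Separate: dy/y² = 127x/(1+x²) dx.
Integrate LHS: ∫ dy/y² = -1/y.
Integrate RHS via u = 1+x²: (127/2)ln(1+x²) + C.
Result: -1/y = (127/2)ln(1+x²) + C.


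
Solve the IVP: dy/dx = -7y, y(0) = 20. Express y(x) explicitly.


General solution of y' = -7y is y = Ce^(-7x).
Apply y(0) = 20: C = 20.
Particular solution: y = 20e^(-7x).


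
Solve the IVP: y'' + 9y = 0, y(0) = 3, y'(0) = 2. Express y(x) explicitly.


Characteristic roots of r² + 9 = 0 are ±3i, so y = C₁cos(3x) + C₂sin(3x).
Apply y(0) = 3: C₁ = 3. Differentiate and apply y'(0) = 2: 3·C₂ = 2, so C₂ = 2/3.
Particular solution: y = 3cos(3x) + (2/3)sin(3x).


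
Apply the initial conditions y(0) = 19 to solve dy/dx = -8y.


General solution of y' = -8y is y = Ce^(-8x).
Apply y(0) = 19: C = 19.
Particular solution: y = 19e^(-8x).


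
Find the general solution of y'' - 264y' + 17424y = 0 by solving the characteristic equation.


Characteristic equation: r² - 264r + 17424 = 0, i.e. (r - 132)² = 0.
Repeated root r = 132; include an x factor for the second linearly independent solution.
General solution: y = (C₁ + C₂x)e^(132x).


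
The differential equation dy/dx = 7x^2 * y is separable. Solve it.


Separate variables: dy/y = 7x^2 dx.
Integrate: ln|y| = (7/3)x^3 + C₀.
Exponentiate: y = Ce^((7/3)x^3).


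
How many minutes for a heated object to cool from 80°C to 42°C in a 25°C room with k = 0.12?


From T(t) = T_a + (T₀ - T_a)e^(-kt), set T(t) = 42:
(42 - 25) / (80 - 25) = e^(-0.12t), so t = -ln(0.309)/0.12 ≈ 9.8 minutes.


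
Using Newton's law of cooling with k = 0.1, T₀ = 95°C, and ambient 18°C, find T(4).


Newton's law: dT/dt = -k(T - T_a) has solution T(t) = T_a + (T₀ - T_a)e^(-kt).
Plug in T_a = 18, T₀ = 95, k = 0.1, t = 4: T(4) = 18 + (77)e^(-0.40) ≈ 69.6°C.


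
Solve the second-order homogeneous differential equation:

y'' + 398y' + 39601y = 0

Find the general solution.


Characteristic equation: r² + 398r + 39601 = 0, i.e. (r + 199)² = 0.
Repeated root r = -199; include an x factor for the second linearly independent solution.
General solution: y = (C₁ + C₂x)e^(-199x).


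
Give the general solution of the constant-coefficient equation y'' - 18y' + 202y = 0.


Characteristic equation: r² - 18r + 202 = 0.
Discriminant is negative; roots r = 9 ± 11i (complex conjugate pair).
General solution uses e^(α x)(C₁ cos(β x) + C₂ sin(β x)): y = e^(9x)(C₁cos(11x) + C₂sin(11x)).


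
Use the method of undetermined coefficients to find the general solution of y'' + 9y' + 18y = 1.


Characteristic roots of r² + 9r + 18 = 0 are -6, -3.
y_h = C₁e^(-6x) + C₂e^(-3x).
Constant forcing; try y_p = A. Then 18A = 1 ⇒ A = 1/18.
General solution: y = C₁e^(-6x) + C₂e^(-3x) + 1/18.


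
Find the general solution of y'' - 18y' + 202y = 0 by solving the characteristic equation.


Characteristic equation: r² - 18r + 202 = 0.
Discriminant is negative; roots r = 9 ± 11i (complex conjugate pair).
General solution uses e^(α x)(C₁ cos(β x) + C₂ sin(β x)): y = e^(9x)(C₁cos(11x) + C₂sin(11x)).


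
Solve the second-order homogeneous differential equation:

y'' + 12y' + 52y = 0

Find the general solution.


Characteristic equation: r² + 12r + 52 = 0.
Discriminant is negative; roots r = -6 ± 4i (complex conjugate pair).
General solution uses e^(α x)(C₁ cos(β x) + C₂ sin(β x)): y = e^(-6x)(C₁cos(4x) + C₂sin(4x)).


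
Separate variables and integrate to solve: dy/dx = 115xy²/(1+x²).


Separate: dy/y² = 115x/(1+x²) dx.
Integrate LHS: ∫ dy/y² = -1/y.
Integrate RHS via u = 1+x²: (115/2)ln(1+x²) + C.
Result: -1/y = (115/2)ln(1+x²) + C.


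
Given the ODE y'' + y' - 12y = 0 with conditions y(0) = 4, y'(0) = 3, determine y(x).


Characteristic roots of r² + r - 12 = 0 are 3, -4.
General solution y = c₁ e^(3x) + c₂ e^(-4x).
Apply y(0) = 4: c₁ + c₂ = 4. Apply y'(0) = 3: 3 c₁ - 4 c₂ = 3.
Solve: c₁ = 19/7, c₂ = 9/7.
Particular solution: y = (19/7)e^(3x) + (9/7)e^(-4x).


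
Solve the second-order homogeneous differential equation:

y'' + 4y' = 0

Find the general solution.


Characteristic equation: r² + 4r = 0.
Factor: (r + 4)(r - 0) = 0 ⇒ r = -4, 0 (distinct real).
General solution: y = C₁e^(-4x) + C₂.


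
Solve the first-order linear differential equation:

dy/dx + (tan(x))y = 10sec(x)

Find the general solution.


P(x) = tan(x) ⇒ μ = e^(∫tan(x)dx) = sec(x).
(sec(x) y)' = 10sec²(x) ⇒ sec(x) y = 10tan(x) + C.
Multiply by cos(x): y = 10sin(x) + C·cos(x).


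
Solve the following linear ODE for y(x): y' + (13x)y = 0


P(x) = 13x ⇒ μ = e^((13/2)x²).
Q(x) = 0 so μ y is constant: y = Ce^(-(13/2)x²).


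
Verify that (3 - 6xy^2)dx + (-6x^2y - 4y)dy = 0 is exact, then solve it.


Check exactness: ∂M/∂y = -12xy and ∂N/∂x = -12xy; equal, so the equation is exact.
Integrate M with respect to x (treating y as constant): ∫M dx = 3x - 3x^2y^2 + h(y).
Differentiate w.r.t. y and set equal to N: the x-dependent terms already match, leaving h'(y) = -4y. Integrate: h(y) = -2y^2.
So F(x,y) = 3x - 3x^2y^2 - 2y^2.
General solution: 3x - 3x^2y^2 - 2y^2 = C.


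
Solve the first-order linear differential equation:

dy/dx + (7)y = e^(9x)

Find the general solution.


P(x) = 7 ⇒ μ = e^(7x).
(μ y)' = e^(16x) ⇒ μ y = e^(16x)/16 + C.
Divide by μ: y = (1/16)e^(9x) + Ce^(-7x).


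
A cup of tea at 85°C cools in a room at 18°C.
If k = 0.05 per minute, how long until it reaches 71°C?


From T(t) = T_a + (T₀ - T_a)e^(-kt), set T(t) = 71:
(71 - 18) / (85 - 18) = e^(-0.05t), so t = -ln(0.791)/0.05 ≈ 4.7 minutes.


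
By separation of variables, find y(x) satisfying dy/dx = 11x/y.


Separate variables: y dy = 11x dx.
Integrate both sides: y²/2 = (11/2)x^2 + C₀.
Multiply by 2: y² = 11x^2 + C.


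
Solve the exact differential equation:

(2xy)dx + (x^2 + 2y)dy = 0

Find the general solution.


Check exactness: ∂M/∂y = 2x and ∂N/∂x = 2x; equal, so the equation is exact.
Integrate M with respect to x (treating y as constant): ∫M dx = x^2y + h(y).
Differentiate w.r.t. y and set equal to N: the x-dependent terms already match, leaving h'(y) = 2y. Integrate: h(y) = y^2.
So F(x,y) = x^2y + y^2.
General solution: x^2y + y^2 = C.


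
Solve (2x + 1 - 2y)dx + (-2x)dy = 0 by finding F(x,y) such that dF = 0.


Check exactness: ∂M/∂y = -2 and ∂N/∂x = -2; equal, so the equation is exact.
Integrate M with respect to x (treating y as constant): ∫M dx = x^2 + x - 2xy + h(y).
Differentiate w.r.t. y and set equal to N: all terms match, so h'(y) = 0 and h is a constant absorbed into C.
General solution: x^2 + x - 2xy = C.


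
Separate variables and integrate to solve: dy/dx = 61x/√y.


Separate: √y dy = 61x dx.
Integrate: (2/3)y^(3/2) = (61/2)x² + C.


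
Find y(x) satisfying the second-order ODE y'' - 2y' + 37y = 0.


Characteristic equation: r² - 2r + 37 = 0.
Discriminant is negative; roots r = 1 ± 6i (complex conjugate pair).
General solution uses e^(α x)(C₁ cos(β x) + C₂ sin(β x)): y = e^(x)(C₁cos(6x) + C₂sin(6x)).


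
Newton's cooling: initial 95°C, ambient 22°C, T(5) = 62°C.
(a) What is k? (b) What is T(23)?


Newton's law: T(t) = T_a + (T₀ - T_a)e^(-kt).
(a) Use T(5) = 62: (62 - 22)/(95 - 22) = e^(-k·5), so k = -ln(0.548)/5 ≈ 0.1203.
(b) Apply k to t = 23: T(23) = 22 + (73)e^(-2.767) ≈ 26.6°C.


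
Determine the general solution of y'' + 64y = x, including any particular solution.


Homogeneous: r² + 64 = 0 ⇒ r = ±8i, y_h = C₁cos(8x) + C₂sin(8x).
Polynomial forcing; try y_p = Ax + B. Then y_p'' + 64 y_p = 64(Ax + B) = x, so B = 0 and A = 1/64.
General solution: y = C₁cos(8x) + C₂sin(8x) + (1/64)x.


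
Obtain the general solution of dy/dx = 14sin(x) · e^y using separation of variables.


Separate: e^(-y) dy = 14sin(x) dx.
Integrate: -e^(-y) = -14cos(x) + C₀.
Rearrange: e^(-y) = 14cos(x) + C.


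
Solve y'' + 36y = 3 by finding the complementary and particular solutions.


Homogeneous part: r² + 36 = 0 ⇒ r = ±6i, so y_h = C₁cos(6x) + C₂sin(6x).
Try constant y_p = A; plug in: 36A = 3 ⇒ A = 1/12.
General solution: y = C₁cos(6x) + C₂sin(6x) + 1/12.


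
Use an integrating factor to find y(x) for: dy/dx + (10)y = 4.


P(x) = 10, Q(x) = 4; integrating factor μ = e^(10x).
(μ y)' = 4e^(10x) ⇒ μ y = (2/5)e^(10x) + C.
Divide by μ: y = 2/5 + Ce^(-10x).


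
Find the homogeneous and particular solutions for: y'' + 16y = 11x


Homogeneous: r² + 16 = 0 ⇒ r = ±4i, y_h = C₁cos(4x) + C₂sin(4x).
Polynomial forcing; try y_p = Ax + B. Then y_p'' + 16 y_p = 16(Ax + B) = 11x, so B = 0 and A = 11/16.
General solution: y = C₁cos(4x) + C₂sin(4x) + (11/16)x.


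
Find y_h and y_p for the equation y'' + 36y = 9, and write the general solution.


Homogeneous part: r² + 36 = 0 ⇒ r = ±6i, so y_h = C₁cos(6x) + C₂sin(6x).
Try constant y_p = A; plug in: 36A = 9 ⇒ A = 1/4.
General solution: y = C₁cos(6x) + C₂sin(6x) + 1/4.


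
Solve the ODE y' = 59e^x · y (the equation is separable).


Separate variables: dy/y = 59e^x dx.
Integrate: ln|y| = 59e^x + C₀.
Exponentiate: y = Ce^(59e^x).


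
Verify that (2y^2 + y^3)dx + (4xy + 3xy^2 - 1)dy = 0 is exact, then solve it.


Check exactness: ∂M/∂y = 4y + 3y^2 and ∂N/∂x = 4y + 3y^2; equal, so the equation is exact.
Integrate M with respect to x (treating y as constant): ∫M dx = 2xy^2 + xy^3 + h(y).
Differentiate w.r.t. y and set equal to N: the x-dependent terms already match, leaving h'(y) = -1. Integrate: h(y) = -y.
So F(x,y) = 2xy^2 + xy^3 - y.
General solution: 2xy^2 + xy^3 - y = C.


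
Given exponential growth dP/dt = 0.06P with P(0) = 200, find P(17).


The ODE dP/dt = 0.06P has solution P(t) = P(0)e^(0.06t).
Substitute P(0) = 200 and t = 17: P(17) = 200 e^(1.02) ≈ 555.


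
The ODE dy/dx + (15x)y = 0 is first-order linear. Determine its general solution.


P(x) = 15x ⇒ μ = e^((15/2)x²).
Q(x) = 0 so μ y is constant: y = Ce^(-(15/2)x²).


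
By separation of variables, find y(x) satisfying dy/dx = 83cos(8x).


g(y) = 1, so integrate directly: y = ∫ 83cos(8x) dx = (83/8)sin(8x) + C.


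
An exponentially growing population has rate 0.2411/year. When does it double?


Exponential growth: P(t) = P₀ e^(0.2411t). Set P(t)/P₀ = 2: e^(0.2411t) = 2.
Solve: t = ln(2)/0.2411 ≈ 2.87 years.


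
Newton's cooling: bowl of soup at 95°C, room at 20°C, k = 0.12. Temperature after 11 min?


Newton's law: dT/dt = -k(T - T_a) has solution T(t) = T_a + (T₀ - T_a)e^(-kt).
Plug in T_a = 20, T₀ = 95, k = 0.12, t = 11: T(11) = 20 + (75)e^(-1.32) ≈ 40.0°C.


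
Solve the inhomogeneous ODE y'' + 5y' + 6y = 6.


Characteristic roots of r² + 5r + 6 = 0 are -3, -2.
y_h = C₁e^(-3x) + C₂e^(-2x).
Constant forcing; try y_p = A. Then 6A = 6 ⇒ A = 1.
General solution: y = C₁e^(-3x) + C₂e^(-2x) + 1.


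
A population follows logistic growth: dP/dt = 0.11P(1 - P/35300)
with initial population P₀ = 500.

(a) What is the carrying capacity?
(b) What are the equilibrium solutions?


Logistic ODE dP/dt = 0.11P(1 - P/35300) has equilibria where dP/dt = 0, i.e. P = 0 or P = 35300.
The coefficient (1 - P/K) = 0 when P = K, identifying K = 35300 as the carrying capacity.
(a) K = 35300; (b) equilibria P = 0 and P = 35300.


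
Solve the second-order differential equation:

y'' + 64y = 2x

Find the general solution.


Homogeneous: r² + 64 = 0 ⇒ r = ±8i, y_h = C₁cos(8x) + C₂sin(8x).
Polynomial forcing; try y_p = Ax + B. Then y_p'' + 64 y_p = 64(Ax + B) = 2x, so B = 0 and A = 1/32.
General solution: y = C₁cos(8x) + C₂sin(8x) + (1/32)x.


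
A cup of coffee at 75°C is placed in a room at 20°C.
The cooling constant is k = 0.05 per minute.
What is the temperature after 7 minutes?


Newton's law: dT/dt = -k(T - T_a) has solution T(t) = T_a + (T₀ - T_a)e^(-kt).
Plug in T_a = 20, T₀ = 75, k = 0.05, t = 7: T(7) = 20 + (55)e^(-0.35) ≈ 58.8°C.


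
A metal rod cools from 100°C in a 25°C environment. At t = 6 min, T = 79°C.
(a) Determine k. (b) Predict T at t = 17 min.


Newton's law: T(t) = T_a + (T₀ - T_a)e^(-kt).
(a) Use T(6) = 79: (79 - 25)/(100 - 25) = e^(-k·6), so k = -ln(0.720)/6 ≈ 0.0548.
(b) Apply k to t = 17: T(17) = 25 + (75)e^(-0.931) ≈ 54.6°C.


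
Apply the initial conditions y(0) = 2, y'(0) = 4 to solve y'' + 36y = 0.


Characteristic roots of r² + 36 = 0 are ±6i, so y = C₁cos(6x) + C₂sin(6x).
Apply y(0) = 2: C₁ = 2. Differentiate and apply y'(0) = 4: 6·C₂ = 4, so C₂ = 2/3.
Particular solution: y = 2cos(6x) + (2/3)sin(6x).


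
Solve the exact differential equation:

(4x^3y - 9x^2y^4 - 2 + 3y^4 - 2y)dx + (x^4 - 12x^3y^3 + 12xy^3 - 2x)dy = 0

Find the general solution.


Check exactness: ∂M/∂y = 4x^3 - 36x^2y^3 + 12y^3 - 2 and ∂N/∂x = 4x^3 - 36x^2y^3 + 12y^3 - 2; equal, so the equation is exact.
Integrate M with respect to x (treating y as constant): ∫M dx = x^4y - 3x^3y^4 - 2x + 3xy^4 - 2xy + h(y).
Differentiate w.r.t. y and set equal to N: all terms match, so h'(y) = 0 and h is a constant absorbed into C.
General solution: x^4y - 3x^3y^4 - 2x + 3xy^4 - 2xy = C.


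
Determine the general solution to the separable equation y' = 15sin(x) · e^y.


Separate: e^(-y) dy = 15sin(x) dx.
Integrate: -e^(-y) = -15cos(x) + C₀.
Rearrange: e^(-y) = 15cos(x) + C.


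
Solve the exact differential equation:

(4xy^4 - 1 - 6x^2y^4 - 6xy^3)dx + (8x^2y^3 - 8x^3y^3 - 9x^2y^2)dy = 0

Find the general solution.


Check exactness: ∂M/∂y = 16xy^3 - 24x^2y^3 - 18xy^2 and ∂N/∂x = 16xy^3 - 24x^2y^3 - 18xy^2; equal, so the equation is exact.
Integrate M with respect to x (treating y as constant): ∫M dx = 2x^2y^4 - x - 2x^3y^4 - 3x^2y^3 + h(y).
Differentiate w.r.t. y and set equal to N: all terms match, so h'(y) = 0 and h is a constant absorbed into C.
General solution: 2x^2y^4 - x - 2x^3y^4 - 3x^2y^3 = C.


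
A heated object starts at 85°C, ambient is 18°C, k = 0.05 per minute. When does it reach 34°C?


From T(t) = T_a + (T₀ - T_a)e^(-kt), set T(t) = 34:
(34 - 18) / (85 - 18) = e^(-0.05t), so t = -ln(0.239)/0.05 ≈ 28.6 minutes.


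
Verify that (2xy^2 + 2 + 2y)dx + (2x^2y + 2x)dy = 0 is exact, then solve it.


Check exactness: ∂M/∂y = 4xy + 2 and ∂N/∂x = 4xy + 2; equal, so the equation is exact.
Integrate M with respect to x (treating y as constant): ∫M dx = x^2y^2 + 2x + 2xy + h(y).
Differentiate w.r.t. y and set equal to N: all terms match, so h'(y) = 0 and h is a constant absorbed into C.
General solution: x^2y^2 + 2x + 2xy = C.


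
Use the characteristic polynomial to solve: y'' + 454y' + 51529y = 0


Characteristic equation: r² + 454r + 51529 = 0, i.e. (r + 227)² = 0.
Repeated root r = -227; include an x factor for the second linearly independent solution.
General solution: y = (C₁ + C₂x)e^(-227x).


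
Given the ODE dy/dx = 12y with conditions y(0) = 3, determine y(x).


General solution of y' = 12y is y = Ce^(12x).
Apply y(0) = 3: C = 3.
Particular solution: y = 3e^(12x).


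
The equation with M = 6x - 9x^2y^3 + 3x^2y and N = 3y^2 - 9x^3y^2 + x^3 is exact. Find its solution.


Check exactness: ∂M/∂y = -27x^2y^2 + 3x^2 and ∂N/∂x = -27x^2y^2 + 3x^2; equal, so the equation is exact.
Integrate M with respect to x (treating y as constant): ∫M dx = 3x^2 - 3x^3y^3 + x^3y + h(y).
Differentiate w.r.t. y and set equal to N: the x-dependent terms already match, leaving h'(y) = 3y^2. Integrate: h(y) = y^3.
So F(x,y) = 3x^2 + y^3 - 3x^3y^3 + x^3y.
General solution: 3x^2 + y^3 - 3x^3y^3 + x^3y = C.


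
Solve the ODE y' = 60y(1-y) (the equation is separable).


Separate: dy/[y(1-y)] = 60 dx.
Partial fractions: 1/[y(1-y)] = 1/y + 1/(1-y).
Integrate: ln|y/(1-y)| = 60x + C₀.
Solve for y: y = 1/(1 + Ce^(-60x)).


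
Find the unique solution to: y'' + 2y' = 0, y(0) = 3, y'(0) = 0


Characteristic roots of r² + 2r = 0 are 0, -2.
General solution y = c₁ + c₂ e^(-2x).
Apply y(0) = 3: c₁ + c₂ = 3. Apply y'(0) = 0: 0 c₁ - 2 c₂ = 0.
Solve: c₁ = 3, c₂ = 0.
Particular solution: y = 3 + 0e^(-2x).


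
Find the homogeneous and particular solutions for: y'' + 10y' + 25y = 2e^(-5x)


Characteristic polynomial (r + 5)² = 0; repeated root r = -5.
y_h = (C₁ + C₂x)e^(-5x). Forcing matches the repeated root (resonance), so try y_p = Ax² e^(-5x).
Substitute and solve for A: 2A = 2, so A = 1.
General solution: y = (C₁ + C₂x + x²)e^(-5x).


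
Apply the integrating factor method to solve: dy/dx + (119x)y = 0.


P(x) = 119x ⇒ μ = e^((119/2)x²).
Q(x) = 0 so μ y is constant: y = Ce^(-(119/2)x²).


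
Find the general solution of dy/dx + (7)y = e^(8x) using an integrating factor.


P(x) = 7 ⇒ μ = e^(7x).
(μ y)' = e^(15x) ⇒ μ y = e^(15x)/15 + C.
Divide by μ: y = (1/15)e^(8x) + Ce^(-7x).


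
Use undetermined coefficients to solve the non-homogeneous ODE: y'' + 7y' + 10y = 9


Characteristic roots of r² + 7r + 10 = 0 are -2, -5.
y_h = C₁e^(-2x) + C₂e^(-5x).
Constant forcing; try y_p = A. Then 10A = 9 ⇒ A = 9/10.
General solution: y = C₁e^(-2x) + C₂e^(-5x) + 9/10.


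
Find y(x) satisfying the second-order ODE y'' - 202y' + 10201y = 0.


Characteristic equation: r² - 202r + 10201 = 0, i.e. (r - 101)² = 0.
Repeated root r = 101; include an x factor for the second linearly independent solution.
General solution: y = (C₁ + C₂x)e^(101x).


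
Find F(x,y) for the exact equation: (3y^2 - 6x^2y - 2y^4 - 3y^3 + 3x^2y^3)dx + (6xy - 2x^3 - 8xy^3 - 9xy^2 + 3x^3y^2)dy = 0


Check exactness: ∂M/∂y = 6y - 6x^2 - 8y^3 - 9y^2 + 9x^2y^2 and ∂N/∂x = 6y - 6x^2 - 8y^3 - 9y^2 + 9x^2y^2; equal, so the equation is exact.
Integrate M with respect to x (treating y as constant): ∫M dx = 3xy^2 - 2x^3y - 2xy^4 - 3xy^3 + x^3y^3 + h(y).
Differentiate w.r.t. y and set equal to N: all terms match, so h'(y) = 0 and h is a constant absorbed into C.
General solution: 3xy^2 - 2x^3y - 2xy^4 - 3xy^3 + x^3y^3 = C.


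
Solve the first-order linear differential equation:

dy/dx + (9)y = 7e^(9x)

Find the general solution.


P(x) = 9 ⇒ μ = e^(9x).
(μ y)' = 7e^(18x) ⇒ μ y = (7/18)e^(18x) + C.
Divide by μ: y = (7/18)e^(9x) + Ce^(-9x).


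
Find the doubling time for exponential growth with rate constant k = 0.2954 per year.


Exponential growth: P(t) = P₀ e^(0.2954t). Set P(t)/P₀ = 2: e^(0.2954t) = 2.
Solve: t = ln(2)/0.2954 ≈ 2.35 years.


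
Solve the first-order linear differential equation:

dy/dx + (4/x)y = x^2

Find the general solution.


P(x) = 4/x ⇒ μ = x^4.
(x^4 y)' = x^4·x^2 = x^6.
Integrate: x^4 y = x^7/(7) + C.
Solve for y: y = (1/7)x^3 + C/x^4.


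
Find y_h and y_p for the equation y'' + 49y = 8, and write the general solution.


Homogeneous part: r² + 49 = 0 ⇒ r = ±7i, so y_h = C₁cos(7x) + C₂sin(7x).
Try constant y_p = A; plug in: 49A = 8 ⇒ A = 8/49.
General solution: y = C₁cos(7x) + C₂sin(7x) + 8/49.


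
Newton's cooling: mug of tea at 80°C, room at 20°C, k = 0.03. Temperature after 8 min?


Newton's law: dT/dt = -k(T - T_a) has solution T(t) = T_a + (T₀ - T_a)e^(-kt).
Plug in T_a = 20, T₀ = 80, k = 0.03, t = 8: T(8) = 20 + (60)e^(-0.24) ≈ 67.2°C.


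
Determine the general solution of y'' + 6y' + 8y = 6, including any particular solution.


Characteristic roots of r² + 6r + 8 = 0 are -4, -2.
y_h = C₁e^(-4x) + C₂e^(-2x).
Constant forcing; try y_p = A. Then 8A = 6 ⇒ A = 3/4.
General solution: y = C₁e^(-4x) + C₂e^(-2x) + 3/4.


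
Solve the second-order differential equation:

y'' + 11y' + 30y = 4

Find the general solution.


Characteristic roots of r² + 11r + 30 = 0 are -6, -5.
y_h = C₁e^(-6x) + C₂e^(-5x).
Constant forcing; try y_p = A. Then 30A = 4 ⇒ A = 2/15.
General solution: y = C₁e^(-6x) + C₂e^(-5x) + 2/15.


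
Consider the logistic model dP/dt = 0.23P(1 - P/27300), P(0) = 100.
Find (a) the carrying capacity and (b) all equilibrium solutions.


Logistic ODE dP/dt = 0.23P(1 - P/27300) has equilibria where dP/dt = 0, i.e. P = 0 or P = 27300.
The coefficient (1 - P/K) = 0 when P = K, identifying K = 27300 as the carrying capacity.
(a) K = 27300; (b) equilibria P = 0 and P = 27300.


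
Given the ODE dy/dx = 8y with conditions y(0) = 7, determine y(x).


General solution of y' = 8y is y = Ce^(8x).
Apply y(0) = 7: C = 7.
Particular solution: y = 7e^(8x).


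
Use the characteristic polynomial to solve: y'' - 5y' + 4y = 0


Characteristic equation: r² - 5r + 4 = 0.
Factor: (r - 1)(r - 4) = 0 ⇒ r = 1, 4 (distinct real).
General solution: y = C₁e^(x) + C₂e^(4x).


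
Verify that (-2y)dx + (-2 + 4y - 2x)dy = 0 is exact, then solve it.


Check exactness: ∂M/∂y = -2 and ∂N/∂x = -2; equal, so the equation is exact.
Integrate M with respect to x (treating y as constant): ∫M dx = -2xy + h(y).
Differentiate w.r.t. y and set equal to N: the x-dependent terms already match, leaving h'(y) = -2 + 4y. Integrate: h(y) = -2y + 2y^2.
So F(x,y) = -2y + 2y^2 - 2xy.
General solution: -2y + 2y^2 - 2xy = C.


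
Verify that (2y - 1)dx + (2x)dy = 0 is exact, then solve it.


Check exactness: ∂M/∂y = 2 and ∂N/∂x = 2; equal, so the equation is exact.
Integrate M with respect to x (treating y as constant): ∫M dx = 2xy - x + h(y).
Differentiate w.r.t. y and set equal to N: all terms match, so h'(y) = 0 and h is a constant absorbed into C.
General solution: 2xy - x = C.


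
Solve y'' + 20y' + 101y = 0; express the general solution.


Characteristic equation: r² + 20r + 101 = 0.
Discriminant is negative; roots r = -10 ± 1i (complex conjugate pair).
General solution uses e^(α x)(C₁ cos(β x) + C₂ sin(β x)): y = e^(-10x)(C₁cos(x) + C₂sin(x)).


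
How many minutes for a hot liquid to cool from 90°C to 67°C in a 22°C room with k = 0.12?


From T(t) = T_a + (T₀ - T_a)e^(-kt), set T(t) = 67:
(67 - 22) / (90 - 22) = e^(-0.12t), so t = -ln(0.662)/0.12 ≈ 3.4 minutes.


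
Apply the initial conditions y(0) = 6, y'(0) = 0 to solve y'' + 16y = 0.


Characteristic roots of r² + 16 = 0 are ±4i, so y = C₁cos(4x) + C₂sin(4x).
Apply y(0) = 6: C₁ = 6. Differentiate and apply y'(0) = 0: 4·C₂ = 0, so C₂ = 0.
Particular solution: y = 6cos(4x).


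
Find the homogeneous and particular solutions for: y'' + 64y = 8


Homogeneous part: r² + 64 = 0 ⇒ r = ±8i, so y_h = C₁cos(8x) + C₂sin(8x).
Try constant y_p = A; plug in: 64A = 8 ⇒ A = 1/8.
General solution: y = C₁cos(8x) + C₂sin(8x) + 1/8.


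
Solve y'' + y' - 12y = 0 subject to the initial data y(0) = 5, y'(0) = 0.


Characteristic roots of r² + r - 12 = 0 are 3, -4.
General solution y = c₁ e^(3x) + c₂ e^(-4x).
Apply y(0) = 5: c₁ + c₂ = 5. Apply y'(0) = 0: 3 c₁ - 4 c₂ = 0.
Solve: c₁ = 20/7, c₂ = 15/7.
Particular solution: y = (20/7)e^(3x) + (15/7)e^(-4x).


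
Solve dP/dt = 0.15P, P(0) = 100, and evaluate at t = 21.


The ODE dP/dt = 0.15P has solution P(t) = P(0)e^(0.15t).
Substitute P(0) = 100 and t = 21: P(21) = 100 e^(3.15) ≈ 2334.


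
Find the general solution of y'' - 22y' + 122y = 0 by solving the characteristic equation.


Characteristic equation: r² - 22r + 122 = 0.
Discriminant is negative; roots r = 11 ± 1i (complex conjugate pair).
General solution uses e^(α x)(C₁ cos(β x) + C₂ sin(β x)): y = e^(11x)(C₁cos(x) + C₂sin(x)).


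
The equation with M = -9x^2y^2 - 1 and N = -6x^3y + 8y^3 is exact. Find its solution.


Check exactness: ∂M/∂y = -18x^2y and ∂N/∂x = -18x^2y; equal, so the equation is exact.
Integrate M with respect to x (treating y as constant): ∫M dx = -3x^3y^2 - x + h(y).
Differentiate w.r.t. y and set equal to N: the x-dependent terms already match, leaving h'(y) = 8y^3. Integrate: h(y) = 2y^4.
So F(x,y) = -3x^3y^2 - x + 2y^4.
General solution: -3x^3y^2 - x + 2y^4 = C.


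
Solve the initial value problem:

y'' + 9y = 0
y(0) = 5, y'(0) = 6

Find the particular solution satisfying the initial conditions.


Characteristic roots of r² + 9 = 0 are ±3i, so y = C₁cos(3x) + C₂sin(3x).
Apply y(0) = 5: C₁ = 5. Differentiate and apply y'(0) = 6: 3·C₂ = 6, so C₂ = 2.
Particular solution: y = 5cos(3x) + 2sin(3x).


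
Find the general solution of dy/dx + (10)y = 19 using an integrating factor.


P(x) = 10, Q(x) = 19; integrating factor μ = e^(10x).
(μ y)' = 19e^(10x) ⇒ μ y = (19/10)e^(10x) + C.
Divide by μ: y = 19/10 + Ce^(-10x).


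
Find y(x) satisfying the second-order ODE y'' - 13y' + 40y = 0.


Characteristic equation: r² - 13r + 40 = 0.
Factor: (r - 5)(r - 8) = 0 ⇒ r = 5, 8 (distinct real).
General solution: y = C₁e^(5x) + C₂e^(8x).


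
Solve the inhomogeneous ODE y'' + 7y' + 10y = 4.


Characteristic roots of r² + 7r + 10 = 0 are -5, -2.
y_h = C₁e^(-5x) + C₂e^(-2x).
Constant forcing; try y_p = A. Then 10A = 4 ⇒ A = 2/5.
General solution: y = C₁e^(-5x) + C₂e^(-2x) + 2/5.


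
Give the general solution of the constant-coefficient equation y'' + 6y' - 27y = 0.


Characteristic equation: r² + 6r - 27 = 0.
Factor: (r + 9)(r - 3) = 0 ⇒ r = -9, 3 (distinct real).
General solution: y = C₁e^(-9x) + C₂e^(3x).


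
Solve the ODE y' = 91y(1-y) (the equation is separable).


Separate: dy/[y(1-y)] = 91 dx.
Partial fractions: 1/[y(1-y)] = 1/y + 1/(1-y).
Integrate: ln|y/(1-y)| = 91x + C₀.
Solve for y: y = 1/(1 + Ce^(-91x)).


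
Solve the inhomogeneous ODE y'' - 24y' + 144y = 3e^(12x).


Characteristic polynomial (r - 12)² = 0; repeated root r = 12.
y_h = (C₁ + C₂x)e^(12x). Forcing matches the repeated root (resonance), so try y_p = Ax² e^(12x).
Substitute and solve for A: 2A = 3, so A = 3/2.
General solution: y = (C₁ + C₂x + (3/2)x²)e^(12x).


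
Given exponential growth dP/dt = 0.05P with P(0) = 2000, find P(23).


The ODE dP/dt = 0.05P has solution P(t) = P(0)e^(0.05t).
Substitute P(0) = 2000 and t = 23: P(23) = 2000 e^(1.15) ≈ 6316.


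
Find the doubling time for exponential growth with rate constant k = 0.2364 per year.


Exponential growth: P(t) = P₀ e^(0.2364t). Set P(t)/P₀ = 2: e^(0.2364t) = 2.
Solve: t = ln(2)/0.2364 ≈ 2.93 years.


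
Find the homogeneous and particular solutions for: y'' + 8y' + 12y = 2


Characteristic roots of r² + 8r + 12 = 0 are -6, -2.
y_h = C₁e^(-6x) + C₂e^(-2x).
Constant forcing; try y_p = A. Then 12A = 2 ⇒ A = 1/6.
General solution: y = C₁e^(-6x) + C₂e^(-2x) + 1/6.


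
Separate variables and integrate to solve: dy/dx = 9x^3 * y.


Separate variables: dy/y = 9x^3 dx.
Integrate: ln|y| = (9/4)x^4 + C₀.
Exponentiate: y = Ce^((9/4)x^4).


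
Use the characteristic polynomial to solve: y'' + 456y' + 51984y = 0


Characteristic equation: r² + 456r + 51984 = 0, i.e. (r + 228)² = 0.
Repeated root r = -228; include an x factor for the second linearly independent solution.
General solution: y = (C₁ + C₂x)e^(-228x).


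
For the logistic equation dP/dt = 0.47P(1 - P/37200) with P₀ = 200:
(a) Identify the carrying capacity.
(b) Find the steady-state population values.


Logistic ODE dP/dt = 0.47P(1 - P/37200) has equilibria where dP/dt = 0, i.e. P = 0 or P = 37200.
The coefficient (1 - P/K) = 0 when P = K, identifying K = 37200 as the carrying capacity.
(a) K = 37200; (b) equilibria P = 0 and P = 37200.


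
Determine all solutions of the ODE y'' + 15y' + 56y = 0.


Characteristic equation: r² + 15r + 56 = 0.
Factor: (r + 8)(r + 7) = 0 ⇒ r = -8, -7 (distinct real).
General solution: y = C₁e^(-8x) + C₂e^(-7x).


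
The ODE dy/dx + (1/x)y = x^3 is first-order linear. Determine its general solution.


P(x) = 1/x ⇒ μ = x^1.
(x^1 y)' = x^4 ⇒ x^1 y = x^5/(5) + C.
Solve for y: y = (1/5)x^4 + C/x^1.


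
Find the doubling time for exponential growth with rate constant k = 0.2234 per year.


Exponential growth: P(t) = P₀ e^(0.2234t). Set P(t)/P₀ = 2: e^(0.2234t) = 2.
Solve: t = ln(2)/0.2234 ≈ 3.10 years.


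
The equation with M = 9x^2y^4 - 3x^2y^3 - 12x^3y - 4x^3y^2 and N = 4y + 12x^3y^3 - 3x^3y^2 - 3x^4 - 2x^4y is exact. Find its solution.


Check exactness: ∂M/∂y = 36x^2y^3 - 9x^2y^2 - 12x^3 - 8x^3y and ∂N/∂x = 36x^2y^3 - 9x^2y^2 - 12x^3 - 8x^3y; equal, so the equation is exact.
Integrate M with respect to x (treating y as constant): ∫M dx = 3x^3y^4 - x^3y^3 - 3x^4y - x^4y^2 + h(y).
Differentiate w.r.t. y and set equal to N: the x-dependent terms already match, leaving h'(y) = 4y. Integrate: h(y) = 2y^2.
So F(x,y) = 2y^2 + 3x^3y^4 - x^3y^3 - 3x^4y - x^4y^2.
General solution: 2y^2 + 3x^3y^4 - x^3y^3 - 3x^4y - x^4y^2 = C.


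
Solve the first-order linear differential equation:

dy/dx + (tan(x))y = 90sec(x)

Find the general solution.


P(x) = tan(x) ⇒ μ = e^(∫tan(x)dx) = sec(x).
(sec(x) y)' = 90sec²(x) ⇒ sec(x) y = 90tan(x) + C.
Multiply by cos(x): y = 90sin(x) + C·cos(x).


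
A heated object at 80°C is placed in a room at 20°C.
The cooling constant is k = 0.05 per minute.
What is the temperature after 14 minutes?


Newton's law: dT/dt = -k(T - T_a) has solution T(t) = T_a + (T₀ - T_a)e^(-kt).
Plug in T_a = 20, T₀ = 80, k = 0.05, t = 14: T(14) = 20 + (60)e^(-0.70) ≈ 49.8°C.


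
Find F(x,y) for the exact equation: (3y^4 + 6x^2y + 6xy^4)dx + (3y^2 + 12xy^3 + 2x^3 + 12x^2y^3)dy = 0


Check exactness: ∂M/∂y = 12y^3 + 6x^2 + 24xy^3 and ∂N/∂x = 12y^3 + 6x^2 + 24xy^3; equal, so the equation is exact.
Integrate M with respect to x (treating y as constant): ∫M dx = 3xy^4 + 2x^3y + 3x^2y^4 + h(y).
Differentiate w.r.t. y and set equal to N: the x-dependent terms already match, leaving h'(y) = 3y^2. Integrate: h(y) = y^3.
So F(x,y) = y^3 + 3xy^4 + 2x^3y + 3x^2y^4.
General solution: y^3 + 3xy^4 + 2x^3y + 3x^2y^4 = C.


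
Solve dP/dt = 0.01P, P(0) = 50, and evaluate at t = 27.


The ODE dP/dt = 0.01P has solution P(t) = P(0)e^(0.01t).
Substitute P(0) = 50 and t = 27: P(27) = 50 e^(0.27) ≈ 65.


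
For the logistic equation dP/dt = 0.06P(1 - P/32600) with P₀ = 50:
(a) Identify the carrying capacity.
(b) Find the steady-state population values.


Logistic ODE dP/dt = 0.06P(1 - P/32600) has equilibria where dP/dt = 0, i.e. P = 0 or P = 32600.
The coefficient (1 - P/K) = 0 when P = K, identifying K = 32600 as the carrying capacity.
(a) K = 32600; (b) equilibria P = 0 and P = 32600.


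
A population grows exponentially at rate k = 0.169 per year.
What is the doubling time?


Exponential growth: P(t) = P₀ e^(0.169t). Set P(t)/P₀ = 2: e^(0.169t) = 2.
Solve: t = ln(2)/0.169 ≈ 4.10 years.


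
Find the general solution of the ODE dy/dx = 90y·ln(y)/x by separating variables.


Separate: dy/[y ln(y)] = 90 dx/x.
Substitute u = ln(y): du/u = 90 dx/x.
Integrate: ln|ln(y)| = 90ln|x| + C₀, hence ln(y) = C·x^90.


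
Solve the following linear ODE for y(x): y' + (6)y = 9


P(x) = 6, Q(x) = 9; integrating factor μ = e^(6x).
(μ y)' = 9e^(6x) ⇒ μ y = (3/2)e^(6x) + C.
Divide by μ: y = 3/2 + Ce^(-6x).


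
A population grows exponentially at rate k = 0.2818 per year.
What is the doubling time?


Exponential growth: P(t) = P₀ e^(0.2818t). Set P(t)/P₀ = 2: e^(0.2818t) = 2.
Solve: t = ln(2)/0.2818 ≈ 2.46 years.


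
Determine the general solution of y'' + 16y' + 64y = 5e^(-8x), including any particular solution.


Characteristic polynomial (r + 8)² = 0; repeated root r = -8.
y_h = (C₁ + C₂x)e^(-8x). Forcing matches the repeated root (resonance), so try y_p = Ax² e^(-8x).
Substitute and solve for A: 2A = 5, so A = 5/2.
General solution: y = (C₁ + C₂x + (5/2)x²)e^(-8x).


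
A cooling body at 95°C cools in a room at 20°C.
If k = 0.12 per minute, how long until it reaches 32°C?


From T(t) = T_a + (T₀ - T_a)e^(-kt), set T(t) = 32:
(32 - 20) / (95 - 20) = e^(-0.12t), so t = -ln(0.160)/0.12 ≈ 15.3 minutes.


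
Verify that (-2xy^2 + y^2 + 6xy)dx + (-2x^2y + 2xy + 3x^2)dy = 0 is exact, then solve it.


Check exactness: ∂M/∂y = -4xy + 2y + 6x and ∂N/∂x = -4xy + 2y + 6x; equal, so the equation is exact.
Integrate M with respect to x (treating y as constant): ∫M dx = -x^2y^2 + xy^2 + 3x^2y + h(y).
Differentiate w.r.t. y and set equal to N: all terms match, so h'(y) = 0 and h is a constant absorbed into C.
General solution: -x^2y^2 + xy^2 + 3x^2y = C.


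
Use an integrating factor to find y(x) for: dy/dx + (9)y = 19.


P(x) = 9, Q(x) = 19; integrating factor μ = e^(9x).
(μ y)' = 19e^(9x) ⇒ μ y = (19/9)e^(9x) + C.
Divide by μ: y = 19/9 + Ce^(-9x).


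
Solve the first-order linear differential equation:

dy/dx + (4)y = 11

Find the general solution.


P(x) = 4, Q(x) = 11; integrating factor μ = e^(4x).
(μ y)' = 11e^(4x) ⇒ μ y = (11/4)e^(4x) + C.
Divide by μ: y = 11/4 + Ce^(-4x).


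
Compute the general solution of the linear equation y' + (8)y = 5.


P(x) = 8, Q(x) = 5; integrating factor μ = e^(8x).
(μ y)' = 5e^(8x) ⇒ μ y = (5/8)e^(8x) + C.
Divide by μ: y = 5/8 + Ce^(-8x).


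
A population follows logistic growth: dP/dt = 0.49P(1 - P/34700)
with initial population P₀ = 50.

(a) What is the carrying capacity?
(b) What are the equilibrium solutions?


Logistic ODE dP/dt = 0.49P(1 - P/34700) has equilibria where dP/dt = 0, i.e. P = 0 or P = 34700.
The coefficient (1 - P/K) = 0 when P = K, identifying K = 34700 as the carrying capacity.
(a) K = 34700; (b) equilibria P = 0 and P = 34700.


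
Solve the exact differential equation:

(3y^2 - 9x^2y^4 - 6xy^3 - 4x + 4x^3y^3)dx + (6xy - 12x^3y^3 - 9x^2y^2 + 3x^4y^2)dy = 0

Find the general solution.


Check exactness: ∂M/∂y = 6y - 36x^2y^3 - 18xy^2 + 12x^3y^2 and ∂N/∂x = 6y - 36x^2y^3 - 18xy^2 + 12x^3y^2; equal, so the equation is exact.
Integrate M with respect to x (treating y as constant): ∫M dx = 3xy^2 - 3x^3y^4 - 3x^2y^3 - 2x^2 + x^4y^3 + h(y).
Differentiate w.r.t. y and set equal to N: all terms match, so h'(y) = 0 and h is a constant absorbed into C.
General solution: 3xy^2 - 3x^3y^4 - 3x^2y^3 - 2x^2 + x^4y^3 = C.


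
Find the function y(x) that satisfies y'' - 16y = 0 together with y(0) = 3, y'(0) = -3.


Characteristic roots of r² - 16 = 0 are -4, 4.
General solution y = c₁ e^(-4x) + c₂ e^(4x).
Apply y(0) = 3: c₁ + c₂ = 3. Apply y'(0) = -3: -4 c₁ + 4 c₂ = -3.
Solve: c₁ = 15/8, c₂ = 9/8.
Particular solution: y = (15/8)e^(-4x) + (9/8)e^(4x).


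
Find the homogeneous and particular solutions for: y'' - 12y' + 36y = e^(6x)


Characteristic polynomial (r - 6)² = 0; repeated root r = 6.
y_h = (C₁ + C₂x)e^(6x). Forcing matches the repeated root (resonance), so try y_p = Ax² e^(6x).
Substitute and solve for A: 2A = 1, so A = 1/2.
General solution: y = (C₁ + C₂x + (1/2)x²)e^(6x).


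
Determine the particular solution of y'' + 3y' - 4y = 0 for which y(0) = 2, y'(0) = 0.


Characteristic roots of r² + 3r - 4 = 0 are 1, -4.
General solution y = c₁ e^(x) + c₂ e^(-4x).
Apply y(0) = 2: c₁ + c₂ = 2. Apply y'(0) = 0: 1 c₁ - 4 c₂ = 0.
Solve: c₁ = 8/5, c₂ = 2/5.
Particular solution: y = (8/5)e^(x) + (2/5)e^(-4x).


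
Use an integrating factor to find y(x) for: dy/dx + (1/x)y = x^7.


P(x) = 1/x ⇒ μ = x^1.
(x^1 y)' = x^8 ⇒ x^1 y = x^9/(9) + C.
Solve for y: y = (1/9)x^8 + C/x^1.


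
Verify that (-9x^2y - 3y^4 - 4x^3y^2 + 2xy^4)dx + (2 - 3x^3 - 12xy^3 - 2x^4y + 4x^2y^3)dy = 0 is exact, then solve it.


Check exactness: ∂M/∂y = -9x^2 - 12y^3 - 8x^3y + 8xy^3 and ∂N/∂x = -9x^2 - 12y^3 - 8x^3y + 8xy^3; equal, so the equation is exact.
Integrate M with respect to x (treating y as constant): ∫M dx = -3x^3y - 3xy^4 - x^4y^2 + x^2y^4 + h(y).
Differentiate w.r.t. y and set equal to N: the x-dependent terms already match, leaving h'(y) = 2. Integrate: h(y) = 2y.
So F(x,y) = 2y - 3x^3y - 3xy^4 - x^4y^2 + x^2y^4.
General solution: 2y - 3x^3y - 3xy^4 - x^4y^2 + x^2y^4 = C.
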